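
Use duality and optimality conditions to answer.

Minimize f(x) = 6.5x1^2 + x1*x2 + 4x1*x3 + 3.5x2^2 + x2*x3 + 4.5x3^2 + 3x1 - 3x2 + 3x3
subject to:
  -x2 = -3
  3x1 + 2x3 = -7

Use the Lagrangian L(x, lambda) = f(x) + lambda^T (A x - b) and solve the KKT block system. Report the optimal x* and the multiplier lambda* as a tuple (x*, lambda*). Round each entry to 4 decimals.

Form the Lagrangian:
  L(x, lambda) = (1/2) x^T Q x + c^T x + lambda^T (A x - b)
Stationarity (grad_x L = 0): Q x + c + A^T lambda = 0.
Primal feasibility: A x = b.

This gives the KKT block system:
  [ Q   A^T ] [ x     ]   [-c ]
  [ A    0  ] [ lambda ] = [ b ]

Solving the linear system:
  x*      = (-1.4235, 3, -1.3647)
  lambda* = (15.2118, 5.9882)
  f(x*)   = 35.0941

x* = (-1.4235, 3, -1.3647), lambda* = (15.2118, 5.9882)


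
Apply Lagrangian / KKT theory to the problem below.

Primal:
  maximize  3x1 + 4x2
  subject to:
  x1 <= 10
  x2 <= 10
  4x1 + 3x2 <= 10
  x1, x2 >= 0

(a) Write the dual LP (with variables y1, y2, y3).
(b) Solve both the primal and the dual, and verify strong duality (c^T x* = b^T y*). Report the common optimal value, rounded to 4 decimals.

The standard primal-dual pair for 'max c^T x s.t. A x <= b, x >= 0' is:
  Dual:  min b^T y  s.t.  A^T y >= c,  y >= 0.

So the dual LP is:
  minimize  10y1 + 10y2 + 10y3
  subject to:
    y1 + 4y3 >= 3
    y2 + 3y3 >= 4
    y1, y2, y3 >= 0

Solving the primal: x* = (0, 3.3333).
  primal value c^T x* = 13.3333.
Solving the dual: y* = (0, 0, 1.3333).
  dual value b^T y* = 13.3333.
Strong duality: c^T x* = b^T y*. Confirmed.

13.3333


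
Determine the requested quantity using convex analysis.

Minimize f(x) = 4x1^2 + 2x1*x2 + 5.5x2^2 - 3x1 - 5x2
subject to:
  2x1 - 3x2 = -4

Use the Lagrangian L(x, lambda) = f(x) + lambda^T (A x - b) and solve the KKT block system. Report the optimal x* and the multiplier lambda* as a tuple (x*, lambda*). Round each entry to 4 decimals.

Form the Lagrangian:
  L(x, lambda) = (1/2) x^T Q x + c^T x + lambda^T (A x - b)
Stationarity (grad_x L = 0): Q x + c + A^T lambda = 0.
Primal feasibility: A x = b.

This gives the KKT block system:
  [ Q   A^T ] [ x     ]   [-c ]
  [ A    0  ] [ lambda ] = [ b ]

Solving the linear system:
  x*      = (-0.3929, 1.0714)
  lambda* = (2)
  f(x*)   = 1.9107

x* = (-0.3929, 1.0714), lambda* = (2)


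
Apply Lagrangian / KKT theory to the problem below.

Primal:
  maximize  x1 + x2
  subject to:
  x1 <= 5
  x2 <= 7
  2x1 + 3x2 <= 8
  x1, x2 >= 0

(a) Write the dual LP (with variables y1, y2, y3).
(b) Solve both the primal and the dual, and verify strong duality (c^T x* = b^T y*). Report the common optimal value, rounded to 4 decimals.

The standard primal-dual pair for 'max c^T x s.t. A x <= b, x >= 0' is:
  Dual:  min b^T y  s.t.  A^T y >= c,  y >= 0.

So the dual LP is:
  minimize  5y1 + 7y2 + 8y3
  subject to:
    y1 + 2y3 >= 1
    y2 + 3y3 >= 1
    y1, y2, y3 >= 0

Solving the primal: x* = (4, 0).
  primal value c^T x* = 4.
Solving the dual: y* = (0, 0, 0.5).
  dual value b^T y* = 4.
Strong duality: c^T x* = b^T y*. Confirmed.

4


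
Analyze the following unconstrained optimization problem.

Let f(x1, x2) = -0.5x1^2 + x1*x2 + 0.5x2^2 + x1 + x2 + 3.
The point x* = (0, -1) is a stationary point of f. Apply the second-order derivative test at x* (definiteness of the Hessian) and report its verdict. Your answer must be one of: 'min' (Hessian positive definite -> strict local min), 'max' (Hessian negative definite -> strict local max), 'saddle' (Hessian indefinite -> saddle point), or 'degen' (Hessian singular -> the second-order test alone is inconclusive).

Compute the Hessian H = grad^2 f:
  H = [[-1, 1], [1, 1]]
Verify stationarity: grad f(x*) = H x* + g = (0, 0).
Eigenvalues of H: -1.4142, 1.4142.
Eigenvalues have mixed signs, so H is indefinite -> x* is a saddle point.

saddle


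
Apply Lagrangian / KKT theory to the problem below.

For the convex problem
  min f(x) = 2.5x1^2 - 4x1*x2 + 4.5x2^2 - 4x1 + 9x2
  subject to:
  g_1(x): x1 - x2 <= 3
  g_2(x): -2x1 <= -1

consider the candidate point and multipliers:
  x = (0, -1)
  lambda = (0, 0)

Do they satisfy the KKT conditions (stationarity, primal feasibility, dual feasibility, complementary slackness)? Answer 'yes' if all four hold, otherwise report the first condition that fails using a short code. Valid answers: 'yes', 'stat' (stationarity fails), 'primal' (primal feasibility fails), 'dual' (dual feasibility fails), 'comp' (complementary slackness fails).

Gradient of f: grad f(x) = Q x + c = (0, 0)
Constraint values g_i(x) = a_i^T x - b_i:
  g_1((0, -1)) = -2
  g_2((0, -1)) = 1
Stationarity residual: grad f(x) + sum_i lambda_i a_i = (0, 0)
  -> stationarity OK
Primal feasibility (all g_i <= 0): FAILS
Dual feasibility (all lambda_i >= 0): OK
Complementary slackness (lambda_i * g_i(x) = 0 for all i): OK

Verdict: the first failing condition is primal_feasibility -> primal.

primal


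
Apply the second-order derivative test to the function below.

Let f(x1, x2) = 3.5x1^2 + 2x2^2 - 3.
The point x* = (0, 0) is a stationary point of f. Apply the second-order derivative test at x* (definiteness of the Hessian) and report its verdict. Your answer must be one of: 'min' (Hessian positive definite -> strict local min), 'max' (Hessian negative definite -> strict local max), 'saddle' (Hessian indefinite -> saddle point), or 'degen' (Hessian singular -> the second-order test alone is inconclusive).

Compute the Hessian H = grad^2 f:
  H = [[7, 0], [0, 4]]
Verify stationarity: grad f(x*) = H x* + g = (0, 0).
Eigenvalues of H: 4, 7.
Both eigenvalues > 0, so H is positive definite -> x* is a strict local min.

min


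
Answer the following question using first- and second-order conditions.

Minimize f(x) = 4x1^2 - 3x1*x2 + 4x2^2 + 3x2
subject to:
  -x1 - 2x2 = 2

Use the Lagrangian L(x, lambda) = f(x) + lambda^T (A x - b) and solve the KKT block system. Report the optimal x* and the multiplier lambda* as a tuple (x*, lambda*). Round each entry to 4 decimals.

Form the Lagrangian:
  L(x, lambda) = (1/2) x^T Q x + c^T x + lambda^T (A x - b)
Stationarity (grad_x L = 0): Q x + c + A^T lambda = 0.
Primal feasibility: A x = b.

This gives the KKT block system:
  [ Q   A^T ] [ x     ]   [-c ]
  [ A    0  ] [ lambda ] = [ b ]

Solving the linear system:
  x*      = (-0.4231, -0.7885)
  lambda* = (-1.0192)
  f(x*)   = -0.1635

x* = (-0.4231, -0.7885), lambda* = (-1.0192)


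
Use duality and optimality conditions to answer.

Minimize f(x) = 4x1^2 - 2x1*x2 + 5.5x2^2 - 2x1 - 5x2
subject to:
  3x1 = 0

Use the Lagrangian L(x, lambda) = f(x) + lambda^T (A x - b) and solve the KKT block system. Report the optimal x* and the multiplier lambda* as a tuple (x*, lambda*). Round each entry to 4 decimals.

Form the Lagrangian:
  L(x, lambda) = (1/2) x^T Q x + c^T x + lambda^T (A x - b)
Stationarity (grad_x L = 0): Q x + c + A^T lambda = 0.
Primal feasibility: A x = b.

This gives the KKT block system:
  [ Q   A^T ] [ x     ]   [-c ]
  [ A    0  ] [ lambda ] = [ b ]

Solving the linear system:
  x*      = (0, 0.4545)
  lambda* = (0.9697)
  f(x*)   = -1.1364

x* = (0, 0.4545), lambda* = (0.9697)


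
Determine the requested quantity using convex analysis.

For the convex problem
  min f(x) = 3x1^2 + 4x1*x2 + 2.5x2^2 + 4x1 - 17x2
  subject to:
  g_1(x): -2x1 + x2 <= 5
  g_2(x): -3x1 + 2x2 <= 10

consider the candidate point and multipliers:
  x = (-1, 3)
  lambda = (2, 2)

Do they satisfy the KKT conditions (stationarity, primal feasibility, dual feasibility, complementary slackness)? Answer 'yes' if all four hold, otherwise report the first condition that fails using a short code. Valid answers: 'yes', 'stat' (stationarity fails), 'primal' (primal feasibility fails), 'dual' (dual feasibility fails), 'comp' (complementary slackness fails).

Gradient of f: grad f(x) = Q x + c = (10, -6)
Constraint values g_i(x) = a_i^T x - b_i:
  g_1((-1, 3)) = 0
  g_2((-1, 3)) = -1
Stationarity residual: grad f(x) + sum_i lambda_i a_i = (0, 0)
  -> stationarity OK
Primal feasibility (all g_i <= 0): OK
Dual feasibility (all lambda_i >= 0): OK
Complementary slackness (lambda_i * g_i(x) = 0 for all i): FAILS

Verdict: the first failing condition is complementary_slackness -> comp.

comp


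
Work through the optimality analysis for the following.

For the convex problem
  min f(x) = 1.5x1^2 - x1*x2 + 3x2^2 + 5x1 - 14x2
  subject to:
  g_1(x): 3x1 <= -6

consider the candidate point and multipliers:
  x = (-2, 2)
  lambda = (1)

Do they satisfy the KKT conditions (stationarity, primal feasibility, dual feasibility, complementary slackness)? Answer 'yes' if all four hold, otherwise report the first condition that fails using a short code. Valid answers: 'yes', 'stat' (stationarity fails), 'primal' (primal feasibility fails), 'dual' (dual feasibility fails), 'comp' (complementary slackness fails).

Gradient of f: grad f(x) = Q x + c = (-3, 0)
Constraint values g_i(x) = a_i^T x - b_i:
  g_1((-2, 2)) = 0
Stationarity residual: grad f(x) + sum_i lambda_i a_i = (0, 0)
  -> stationarity OK
Primal feasibility (all g_i <= 0): OK
Dual feasibility (all lambda_i >= 0): OK
Complementary slackness (lambda_i * g_i(x) = 0 for all i): OK

Verdict: yes, KKT holds.

yes


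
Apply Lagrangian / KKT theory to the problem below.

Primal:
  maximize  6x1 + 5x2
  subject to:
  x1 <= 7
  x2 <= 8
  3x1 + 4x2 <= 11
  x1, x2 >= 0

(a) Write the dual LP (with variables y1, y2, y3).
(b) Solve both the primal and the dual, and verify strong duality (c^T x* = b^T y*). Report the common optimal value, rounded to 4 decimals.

The standard primal-dual pair for 'max c^T x s.t. A x <= b, x >= 0' is:
  Dual:  min b^T y  s.t.  A^T y >= c,  y >= 0.

So the dual LP is:
  minimize  7y1 + 8y2 + 11y3
  subject to:
    y1 + 3y3 >= 6
    y2 + 4y3 >= 5
    y1, y2, y3 >= 0

Solving the primal: x* = (3.6667, 0).
  primal value c^T x* = 22.
Solving the dual: y* = (0, 0, 2).
  dual value b^T y* = 22.
Strong duality: c^T x* = b^T y*. Confirmed.

22


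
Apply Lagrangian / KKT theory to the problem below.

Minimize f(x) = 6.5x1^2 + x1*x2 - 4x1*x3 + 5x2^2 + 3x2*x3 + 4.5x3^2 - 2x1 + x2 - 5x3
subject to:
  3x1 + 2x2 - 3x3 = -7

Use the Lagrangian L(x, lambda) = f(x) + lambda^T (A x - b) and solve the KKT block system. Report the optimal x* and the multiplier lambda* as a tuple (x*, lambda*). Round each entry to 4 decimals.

Form the Lagrangian:
  L(x, lambda) = (1/2) x^T Q x + c^T x + lambda^T (A x - b)
Stationarity (grad_x L = 0): Q x + c + A^T lambda = 0.
Primal feasibility: A x = b.

This gives the KKT block system:
  [ Q   A^T ] [ x     ]   [-c ]
  [ A    0  ] [ lambda ] = [ b ]

Solving the linear system:
  x*      = (0.2668, -1.1457, 1.8363)
  lambda* = (2.3408)
  f(x*)   = 2.7623

x* = (0.2668, -1.1457, 1.8363), lambda* = (2.3408)


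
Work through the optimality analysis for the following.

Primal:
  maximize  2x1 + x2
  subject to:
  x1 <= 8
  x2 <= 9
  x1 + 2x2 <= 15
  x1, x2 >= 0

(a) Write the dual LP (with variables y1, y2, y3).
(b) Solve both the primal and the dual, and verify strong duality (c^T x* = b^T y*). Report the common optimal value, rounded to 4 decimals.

The standard primal-dual pair for 'max c^T x s.t. A x <= b, x >= 0' is:
  Dual:  min b^T y  s.t.  A^T y >= c,  y >= 0.

So the dual LP is:
  minimize  8y1 + 9y2 + 15y3
  subject to:
    y1 + y3 >= 2
    y2 + 2y3 >= 1
    y1, y2, y3 >= 0

Solving the primal: x* = (8, 3.5).
  primal value c^T x* = 19.5.
Solving the dual: y* = (1.5, 0, 0.5).
  dual value b^T y* = 19.5.
Strong duality: c^T x* = b^T y*. Confirmed.

19.5


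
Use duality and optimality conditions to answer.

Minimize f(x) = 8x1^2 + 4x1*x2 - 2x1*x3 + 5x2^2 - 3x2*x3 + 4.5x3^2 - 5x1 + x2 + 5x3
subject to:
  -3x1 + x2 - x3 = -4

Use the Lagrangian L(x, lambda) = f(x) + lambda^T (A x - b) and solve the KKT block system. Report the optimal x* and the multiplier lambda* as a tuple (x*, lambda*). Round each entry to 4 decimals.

Form the Lagrangian:
  L(x, lambda) = (1/2) x^T Q x + c^T x + lambda^T (A x - b)
Stationarity (grad_x L = 0): Q x + c + A^T lambda = 0.
Primal feasibility: A x = b.

This gives the KKT block system:
  [ Q   A^T ] [ x     ]   [-c ]
  [ A    0  ] [ lambda ] = [ b ]

Solving the linear system:
  x*      = (1.1094, -0.9423, -0.2705)
  lambda* = (3.174)
  f(x*)   = 2.4272

x* = (1.1094, -0.9423, -0.2705), lambda* = (3.174)


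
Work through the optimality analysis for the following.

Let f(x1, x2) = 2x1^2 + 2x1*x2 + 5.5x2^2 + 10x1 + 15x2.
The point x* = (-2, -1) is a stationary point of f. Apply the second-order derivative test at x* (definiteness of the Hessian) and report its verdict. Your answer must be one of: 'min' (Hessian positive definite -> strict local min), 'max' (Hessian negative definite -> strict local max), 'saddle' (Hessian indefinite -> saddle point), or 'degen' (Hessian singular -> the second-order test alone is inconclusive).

Compute the Hessian H = grad^2 f:
  H = [[4, 2], [2, 11]]
Verify stationarity: grad f(x*) = H x* + g = (0, 0).
Eigenvalues of H: 3.4689, 11.5311.
Both eigenvalues > 0, so H is positive definite -> x* is a strict local min.

min


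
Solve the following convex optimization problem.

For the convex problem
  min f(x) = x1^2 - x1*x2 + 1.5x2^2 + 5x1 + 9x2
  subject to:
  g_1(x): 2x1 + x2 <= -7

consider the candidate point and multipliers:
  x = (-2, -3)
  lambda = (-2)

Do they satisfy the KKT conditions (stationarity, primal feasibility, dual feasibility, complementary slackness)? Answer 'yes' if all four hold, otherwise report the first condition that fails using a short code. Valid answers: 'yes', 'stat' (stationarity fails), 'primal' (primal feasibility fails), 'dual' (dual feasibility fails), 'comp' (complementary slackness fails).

Gradient of f: grad f(x) = Q x + c = (4, 2)
Constraint values g_i(x) = a_i^T x - b_i:
  g_1((-2, -3)) = 0
Stationarity residual: grad f(x) + sum_i lambda_i a_i = (0, 0)
  -> stationarity OK
Primal feasibility (all g_i <= 0): OK
Dual feasibility (all lambda_i >= 0): FAILS
Complementary slackness (lambda_i * g_i(x) = 0 for all i): OK

Verdict: the first failing condition is dual_feasibility -> dual.

dual


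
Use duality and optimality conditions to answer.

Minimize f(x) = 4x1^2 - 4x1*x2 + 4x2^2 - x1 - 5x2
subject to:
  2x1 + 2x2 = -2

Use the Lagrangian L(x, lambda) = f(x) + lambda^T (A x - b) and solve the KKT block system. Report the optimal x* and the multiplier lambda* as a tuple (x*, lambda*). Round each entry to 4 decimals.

Form the Lagrangian:
  L(x, lambda) = (1/2) x^T Q x + c^T x + lambda^T (A x - b)
Stationarity (grad_x L = 0): Q x + c + A^T lambda = 0.
Primal feasibility: A x = b.

This gives the KKT block system:
  [ Q   A^T ] [ x     ]   [-c ]
  [ A    0  ] [ lambda ] = [ b ]

Solving the linear system:
  x*      = (-0.6667, -0.3333)
  lambda* = (2.5)
  f(x*)   = 3.6667

x* = (-0.6667, -0.3333), lambda* = (2.5)


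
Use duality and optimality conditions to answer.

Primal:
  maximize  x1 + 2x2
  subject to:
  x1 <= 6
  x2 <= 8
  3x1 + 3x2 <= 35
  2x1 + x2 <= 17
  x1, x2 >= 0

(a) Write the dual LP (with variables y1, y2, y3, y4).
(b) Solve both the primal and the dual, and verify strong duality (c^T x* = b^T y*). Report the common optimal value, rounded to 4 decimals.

The standard primal-dual pair for 'max c^T x s.t. A x <= b, x >= 0' is:
  Dual:  min b^T y  s.t.  A^T y >= c,  y >= 0.

So the dual LP is:
  minimize  6y1 + 8y2 + 35y3 + 17y4
  subject to:
    y1 + 3y3 + 2y4 >= 1
    y2 + 3y3 + y4 >= 2
    y1, y2, y3, y4 >= 0

Solving the primal: x* = (3.6667, 8).
  primal value c^T x* = 19.6667.
Solving the dual: y* = (0, 1, 0.3333, 0).
  dual value b^T y* = 19.6667.
Strong duality: c^T x* = b^T y*. Confirmed.

19.6667


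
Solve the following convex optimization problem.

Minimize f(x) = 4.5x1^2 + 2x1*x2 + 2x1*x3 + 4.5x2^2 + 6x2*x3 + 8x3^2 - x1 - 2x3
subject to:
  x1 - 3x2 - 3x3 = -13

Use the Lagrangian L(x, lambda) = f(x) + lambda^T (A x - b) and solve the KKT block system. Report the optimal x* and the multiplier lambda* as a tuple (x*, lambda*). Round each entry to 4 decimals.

Form the Lagrangian:
  L(x, lambda) = (1/2) x^T Q x + c^T x + lambda^T (A x - b)
Stationarity (grad_x L = 0): Q x + c + A^T lambda = 0.
Primal feasibility: A x = b.

This gives the KKT block system:
  [ Q   A^T ] [ x     ]   [-c ]
  [ A    0  ] [ lambda ] = [ b ]

Solving the linear system:
  x*      = (-1.7335, 2.735, 1.0205)
  lambda* = (9.0904)
  f(x*)   = 58.9336

x* = (-1.7335, 2.735, 1.0205), lambda* = (9.0904)


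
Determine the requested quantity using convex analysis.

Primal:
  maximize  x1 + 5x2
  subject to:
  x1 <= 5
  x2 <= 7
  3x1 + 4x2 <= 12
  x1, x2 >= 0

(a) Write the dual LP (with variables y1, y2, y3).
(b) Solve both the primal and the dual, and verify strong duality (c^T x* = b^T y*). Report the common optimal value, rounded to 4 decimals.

The standard primal-dual pair for 'max c^T x s.t. A x <= b, x >= 0' is:
  Dual:  min b^T y  s.t.  A^T y >= c,  y >= 0.

So the dual LP is:
  minimize  5y1 + 7y2 + 12y3
  subject to:
    y1 + 3y3 >= 1
    y2 + 4y3 >= 5
    y1, y2, y3 >= 0

Solving the primal: x* = (0, 3).
  primal value c^T x* = 15.
Solving the dual: y* = (0, 0, 1.25).
  dual value b^T y* = 15.
Strong duality: c^T x* = b^T y*. Confirmed.

15


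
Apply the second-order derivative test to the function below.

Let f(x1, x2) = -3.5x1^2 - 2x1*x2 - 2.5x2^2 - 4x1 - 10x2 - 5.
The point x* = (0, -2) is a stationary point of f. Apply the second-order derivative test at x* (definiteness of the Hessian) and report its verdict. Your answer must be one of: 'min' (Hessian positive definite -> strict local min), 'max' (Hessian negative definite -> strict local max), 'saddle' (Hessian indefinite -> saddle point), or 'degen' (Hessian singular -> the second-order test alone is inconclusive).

Compute the Hessian H = grad^2 f:
  H = [[-7, -2], [-2, -5]]
Verify stationarity: grad f(x*) = H x* + g = (0, 0).
Eigenvalues of H: -8.2361, -3.7639.
Both eigenvalues < 0, so H is negative definite -> x* is a strict local max.

max


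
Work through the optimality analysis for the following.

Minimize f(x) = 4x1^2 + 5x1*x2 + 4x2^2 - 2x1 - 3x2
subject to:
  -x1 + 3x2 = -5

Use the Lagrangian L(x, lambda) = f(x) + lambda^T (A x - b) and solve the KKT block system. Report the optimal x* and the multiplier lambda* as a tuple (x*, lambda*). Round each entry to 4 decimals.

Form the Lagrangian:
  L(x, lambda) = (1/2) x^T Q x + c^T x + lambda^T (A x - b)
Stationarity (grad_x L = 0): Q x + c + A^T lambda = 0.
Primal feasibility: A x = b.

This gives the KKT block system:
  [ Q   A^T ] [ x     ]   [-c ]
  [ A    0  ] [ lambda ] = [ b ]

Solving the linear system:
  x*      = (1.2909, -1.2364)
  lambda* = (2.1455)
  f(x*)   = 5.9273

x* = (1.2909, -1.2364), lambda* = (2.1455)


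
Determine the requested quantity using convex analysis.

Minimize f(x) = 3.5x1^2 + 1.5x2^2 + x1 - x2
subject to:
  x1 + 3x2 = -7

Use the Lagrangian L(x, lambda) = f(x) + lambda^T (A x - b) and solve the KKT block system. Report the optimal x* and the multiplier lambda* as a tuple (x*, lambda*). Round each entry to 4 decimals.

Form the Lagrangian:
  L(x, lambda) = (1/2) x^T Q x + c^T x + lambda^T (A x - b)
Stationarity (grad_x L = 0): Q x + c + A^T lambda = 0.
Primal feasibility: A x = b.

This gives the KKT block system:
  [ Q   A^T ] [ x     ]   [-c ]
  [ A    0  ] [ lambda ] = [ b ]

Solving the linear system:
  x*      = (-0.5, -2.1667)
  lambda* = (2.5)
  f(x*)   = 9.5833

x* = (-0.5, -2.1667), lambda* = (2.5)


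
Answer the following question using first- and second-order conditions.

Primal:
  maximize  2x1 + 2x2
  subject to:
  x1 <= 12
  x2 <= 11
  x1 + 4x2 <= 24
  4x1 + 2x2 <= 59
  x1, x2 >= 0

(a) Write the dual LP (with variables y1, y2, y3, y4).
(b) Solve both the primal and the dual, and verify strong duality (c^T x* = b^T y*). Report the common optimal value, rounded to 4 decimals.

The standard primal-dual pair for 'max c^T x s.t. A x <= b, x >= 0' is:
  Dual:  min b^T y  s.t.  A^T y >= c,  y >= 0.

So the dual LP is:
  minimize  12y1 + 11y2 + 24y3 + 59y4
  subject to:
    y1 + y3 + 4y4 >= 2
    y2 + 4y3 + 2y4 >= 2
    y1, y2, y3, y4 >= 0

Solving the primal: x* = (12, 3).
  primal value c^T x* = 30.
Solving the dual: y* = (1.5, 0, 0.5, 0).
  dual value b^T y* = 30.
Strong duality: c^T x* = b^T y*. Confirmed.

30


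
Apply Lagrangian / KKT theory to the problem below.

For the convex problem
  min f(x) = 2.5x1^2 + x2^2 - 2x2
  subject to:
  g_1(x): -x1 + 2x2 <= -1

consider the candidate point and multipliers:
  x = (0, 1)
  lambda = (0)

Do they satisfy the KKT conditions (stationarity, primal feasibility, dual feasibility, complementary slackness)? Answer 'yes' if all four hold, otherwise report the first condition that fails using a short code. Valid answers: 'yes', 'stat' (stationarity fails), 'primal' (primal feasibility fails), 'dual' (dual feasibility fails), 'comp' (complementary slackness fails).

Gradient of f: grad f(x) = Q x + c = (0, 0)
Constraint values g_i(x) = a_i^T x - b_i:
  g_1((0, 1)) = 3
Stationarity residual: grad f(x) + sum_i lambda_i a_i = (0, 0)
  -> stationarity OK
Primal feasibility (all g_i <= 0): FAILS
Dual feasibility (all lambda_i >= 0): OK
Complementary slackness (lambda_i * g_i(x) = 0 for all i): OK

Verdict: the first failing condition is primal_feasibility -> primal.

primal


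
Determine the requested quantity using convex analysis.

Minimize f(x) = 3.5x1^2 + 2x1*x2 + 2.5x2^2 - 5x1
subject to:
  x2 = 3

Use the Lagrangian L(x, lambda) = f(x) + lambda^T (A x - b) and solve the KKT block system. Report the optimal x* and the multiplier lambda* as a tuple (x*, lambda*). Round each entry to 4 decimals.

Form the Lagrangian:
  L(x, lambda) = (1/2) x^T Q x + c^T x + lambda^T (A x - b)
Stationarity (grad_x L = 0): Q x + c + A^T lambda = 0.
Primal feasibility: A x = b.

This gives the KKT block system:
  [ Q   A^T ] [ x     ]   [-c ]
  [ A    0  ] [ lambda ] = [ b ]

Solving the linear system:
  x*      = (-0.1429, 3)
  lambda* = (-14.7143)
  f(x*)   = 22.4286

x* = (-0.1429, 3), lambda* = (-14.7143)


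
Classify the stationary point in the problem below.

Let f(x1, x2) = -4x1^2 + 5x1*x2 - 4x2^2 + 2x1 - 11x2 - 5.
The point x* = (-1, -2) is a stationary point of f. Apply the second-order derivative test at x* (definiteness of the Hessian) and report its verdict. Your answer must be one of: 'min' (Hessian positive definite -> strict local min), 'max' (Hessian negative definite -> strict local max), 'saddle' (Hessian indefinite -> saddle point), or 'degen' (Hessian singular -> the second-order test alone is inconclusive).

Compute the Hessian H = grad^2 f:
  H = [[-8, 5], [5, -8]]
Verify stationarity: grad f(x*) = H x* + g = (0, 0).
Eigenvalues of H: -13, -3.
Both eigenvalues < 0, so H is negative definite -> x* is a strict local max.

max


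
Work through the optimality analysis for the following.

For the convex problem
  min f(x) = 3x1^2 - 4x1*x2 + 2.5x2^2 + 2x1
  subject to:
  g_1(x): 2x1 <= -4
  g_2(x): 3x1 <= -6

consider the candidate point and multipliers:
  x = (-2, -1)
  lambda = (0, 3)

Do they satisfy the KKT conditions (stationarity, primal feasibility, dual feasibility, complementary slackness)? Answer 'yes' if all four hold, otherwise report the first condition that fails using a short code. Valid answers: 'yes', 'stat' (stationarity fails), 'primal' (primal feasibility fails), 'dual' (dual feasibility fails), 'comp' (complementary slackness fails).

Gradient of f: grad f(x) = Q x + c = (-6, 3)
Constraint values g_i(x) = a_i^T x - b_i:
  g_1((-2, -1)) = 0
  g_2((-2, -1)) = 0
Stationarity residual: grad f(x) + sum_i lambda_i a_i = (3, 3)
  -> stationarity FAILS
Primal feasibility (all g_i <= 0): OK
Dual feasibility (all lambda_i >= 0): OK
Complementary slackness (lambda_i * g_i(x) = 0 for all i): OK

Verdict: the first failing condition is stationarity -> stat.

stat


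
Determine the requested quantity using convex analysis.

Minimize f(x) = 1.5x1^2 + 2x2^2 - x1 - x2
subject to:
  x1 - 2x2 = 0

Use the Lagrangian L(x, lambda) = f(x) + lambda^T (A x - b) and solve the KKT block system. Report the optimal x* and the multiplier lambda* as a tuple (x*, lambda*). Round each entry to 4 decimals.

Form the Lagrangian:
  L(x, lambda) = (1/2) x^T Q x + c^T x + lambda^T (A x - b)
Stationarity (grad_x L = 0): Q x + c + A^T lambda = 0.
Primal feasibility: A x = b.

This gives the KKT block system:
  [ Q   A^T ] [ x     ]   [-c ]
  [ A    0  ] [ lambda ] = [ b ]

Solving the linear system:
  x*      = (0.375, 0.1875)
  lambda* = (-0.125)
  f(x*)   = -0.2812

x* = (0.375, 0.1875), lambda* = (-0.125)


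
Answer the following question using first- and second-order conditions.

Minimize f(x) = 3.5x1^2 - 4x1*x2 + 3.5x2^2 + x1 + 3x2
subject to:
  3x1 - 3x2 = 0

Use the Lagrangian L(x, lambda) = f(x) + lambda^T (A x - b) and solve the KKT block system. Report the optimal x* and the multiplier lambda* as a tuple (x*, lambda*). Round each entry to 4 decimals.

Form the Lagrangian:
  L(x, lambda) = (1/2) x^T Q x + c^T x + lambda^T (A x - b)
Stationarity (grad_x L = 0): Q x + c + A^T lambda = 0.
Primal feasibility: A x = b.

This gives the KKT block system:
  [ Q   A^T ] [ x     ]   [-c ]
  [ A    0  ] [ lambda ] = [ b ]

Solving the linear system:
  x*      = (-0.6667, -0.6667)
  lambda* = (0.3333)
  f(x*)   = -1.3333

x* = (-0.6667, -0.6667), lambda* = (0.3333)


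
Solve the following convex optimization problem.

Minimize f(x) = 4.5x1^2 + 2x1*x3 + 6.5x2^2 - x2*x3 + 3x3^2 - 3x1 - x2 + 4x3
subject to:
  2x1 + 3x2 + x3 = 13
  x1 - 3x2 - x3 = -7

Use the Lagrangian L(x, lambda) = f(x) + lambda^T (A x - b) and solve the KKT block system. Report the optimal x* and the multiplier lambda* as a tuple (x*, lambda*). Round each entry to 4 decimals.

Form the Lagrangian:
  L(x, lambda) = (1/2) x^T Q x + c^T x + lambda^T (A x - b)
Stationarity (grad_x L = 0): Q x + c + A^T lambda = 0.
Primal feasibility: A x = b.

This gives the KKT block system:
  [ Q   A^T ] [ x     ]   [-c ]
  [ A    0  ] [ lambda ] = [ b ]

Solving the linear system:
  x*      = (2, 2.6849, 0.9452)
  lambda* = (-9.2922, 1.6941)
  f(x*)   = 63.8767

x* = (2, 2.6849, 0.9452), lambda* = (-9.2922, 1.6941)


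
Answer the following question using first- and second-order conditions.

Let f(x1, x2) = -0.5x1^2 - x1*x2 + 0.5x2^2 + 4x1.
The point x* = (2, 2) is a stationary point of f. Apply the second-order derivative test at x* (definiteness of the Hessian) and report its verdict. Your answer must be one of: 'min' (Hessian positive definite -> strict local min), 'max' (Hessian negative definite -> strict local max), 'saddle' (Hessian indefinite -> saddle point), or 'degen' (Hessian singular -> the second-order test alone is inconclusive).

Compute the Hessian H = grad^2 f:
  H = [[-1, -1], [-1, 1]]
Verify stationarity: grad f(x*) = H x* + g = (0, 0).
Eigenvalues of H: -1.4142, 1.4142.
Eigenvalues have mixed signs, so H is indefinite -> x* is a saddle point.

saddle


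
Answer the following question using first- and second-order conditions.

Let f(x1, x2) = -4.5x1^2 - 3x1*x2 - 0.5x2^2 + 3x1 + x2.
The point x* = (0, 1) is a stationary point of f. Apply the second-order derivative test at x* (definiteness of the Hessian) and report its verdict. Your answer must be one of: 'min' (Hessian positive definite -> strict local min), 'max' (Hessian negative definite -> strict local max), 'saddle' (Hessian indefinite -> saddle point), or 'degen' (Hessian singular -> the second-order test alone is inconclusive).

Compute the Hessian H = grad^2 f:
  H = [[-9, -3], [-3, -1]]
Verify stationarity: grad f(x*) = H x* + g = (0, 0).
Eigenvalues of H: -10, 0.
H has a zero eigenvalue (singular; negative semidefinite but not definite), so H is neither positive definite, negative definite, nor indefinite. The second-order test alone is inconclusive -> degen.
(Indeed, f is constant along the null direction of H through x*, so x* is not a strict local extremum.)

degen


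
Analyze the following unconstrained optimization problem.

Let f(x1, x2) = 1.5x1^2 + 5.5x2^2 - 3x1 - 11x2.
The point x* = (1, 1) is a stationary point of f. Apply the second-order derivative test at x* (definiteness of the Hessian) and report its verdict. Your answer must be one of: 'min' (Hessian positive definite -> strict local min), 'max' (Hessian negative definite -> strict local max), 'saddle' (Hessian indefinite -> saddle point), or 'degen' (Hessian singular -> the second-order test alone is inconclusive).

Compute the Hessian H = grad^2 f:
  H = [[3, 0], [0, 11]]
Verify stationarity: grad f(x*) = H x* + g = (0, 0).
Eigenvalues of H: 3, 11.
Both eigenvalues > 0, so H is positive definite -> x* is a strict local min.

min


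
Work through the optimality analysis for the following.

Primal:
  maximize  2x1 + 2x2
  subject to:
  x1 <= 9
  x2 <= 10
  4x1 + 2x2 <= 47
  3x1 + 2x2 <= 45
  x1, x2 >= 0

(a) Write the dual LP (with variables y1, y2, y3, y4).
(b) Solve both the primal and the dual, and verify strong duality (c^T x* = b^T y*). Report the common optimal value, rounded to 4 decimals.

The standard primal-dual pair for 'max c^T x s.t. A x <= b, x >= 0' is:
  Dual:  min b^T y  s.t.  A^T y >= c,  y >= 0.

So the dual LP is:
  minimize  9y1 + 10y2 + 47y3 + 45y4
  subject to:
    y1 + 4y3 + 3y4 >= 2
    y2 + 2y3 + 2y4 >= 2
    y1, y2, y3, y4 >= 0

Solving the primal: x* = (6.75, 10).
  primal value c^T x* = 33.5.
Solving the dual: y* = (0, 1, 0.5, 0).
  dual value b^T y* = 33.5.
Strong duality: c^T x* = b^T y*. Confirmed.

33.5


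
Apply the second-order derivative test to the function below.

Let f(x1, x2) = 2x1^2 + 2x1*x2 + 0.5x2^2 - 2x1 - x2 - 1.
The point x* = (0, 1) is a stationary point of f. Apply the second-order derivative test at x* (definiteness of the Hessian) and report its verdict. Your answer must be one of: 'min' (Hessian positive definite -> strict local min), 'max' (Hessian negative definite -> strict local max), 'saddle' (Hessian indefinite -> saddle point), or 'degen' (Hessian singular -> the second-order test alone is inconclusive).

Compute the Hessian H = grad^2 f:
  H = [[4, 2], [2, 1]]
Verify stationarity: grad f(x*) = H x* + g = (0, 0).
Eigenvalues of H: 0, 5.
H has a zero eigenvalue (singular; positive semidefinite but not definite), so H is neither positive definite, negative definite, nor indefinite. The second-order test alone is inconclusive -> degen.
(Indeed, f is constant along the null direction of H through x*, so x* is not a strict local extremum.)

degen


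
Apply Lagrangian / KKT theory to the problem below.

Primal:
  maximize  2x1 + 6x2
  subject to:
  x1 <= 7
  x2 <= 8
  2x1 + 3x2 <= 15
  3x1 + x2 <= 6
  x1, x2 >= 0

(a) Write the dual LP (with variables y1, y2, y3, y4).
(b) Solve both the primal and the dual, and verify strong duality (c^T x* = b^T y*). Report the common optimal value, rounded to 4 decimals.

The standard primal-dual pair for 'max c^T x s.t. A x <= b, x >= 0' is:
  Dual:  min b^T y  s.t.  A^T y >= c,  y >= 0.

So the dual LP is:
  minimize  7y1 + 8y2 + 15y3 + 6y4
  subject to:
    y1 + 2y3 + 3y4 >= 2
    y2 + 3y3 + y4 >= 6
    y1, y2, y3, y4 >= 0

Solving the primal: x* = (0, 5).
  primal value c^T x* = 30.
Solving the dual: y* = (0, 0, 2, 0).
  dual value b^T y* = 30.
Strong duality: c^T x* = b^T y*. Confirmed.

30


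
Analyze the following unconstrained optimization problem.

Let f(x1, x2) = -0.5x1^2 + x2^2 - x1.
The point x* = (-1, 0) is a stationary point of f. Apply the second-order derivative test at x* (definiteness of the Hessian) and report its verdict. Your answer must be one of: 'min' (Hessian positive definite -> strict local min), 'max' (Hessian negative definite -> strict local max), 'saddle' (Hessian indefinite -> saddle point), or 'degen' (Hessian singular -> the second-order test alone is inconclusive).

Compute the Hessian H = grad^2 f:
  H = [[-1, 0], [0, 2]]
Verify stationarity: grad f(x*) = H x* + g = (0, 0).
Eigenvalues of H: -1, 2.
Eigenvalues have mixed signs, so H is indefinite -> x* is a saddle point.

saddle


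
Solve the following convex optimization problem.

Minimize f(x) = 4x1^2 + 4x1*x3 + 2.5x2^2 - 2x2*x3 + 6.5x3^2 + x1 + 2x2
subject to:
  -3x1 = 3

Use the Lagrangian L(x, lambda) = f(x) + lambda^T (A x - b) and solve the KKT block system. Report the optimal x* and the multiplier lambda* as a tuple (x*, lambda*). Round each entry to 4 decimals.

Form the Lagrangian:
  L(x, lambda) = (1/2) x^T Q x + c^T x + lambda^T (A x - b)
Stationarity (grad_x L = 0): Q x + c + A^T lambda = 0.
Primal feasibility: A x = b.

This gives the KKT block system:
  [ Q   A^T ] [ x     ]   [-c ]
  [ A    0  ] [ lambda ] = [ b ]

Solving the linear system:
  x*      = (-1, -0.2951, 0.2623)
  lambda* = (-1.9836)
  f(x*)   = 2.1803

x* = (-1, -0.2951, 0.2623), lambda* = (-1.9836)


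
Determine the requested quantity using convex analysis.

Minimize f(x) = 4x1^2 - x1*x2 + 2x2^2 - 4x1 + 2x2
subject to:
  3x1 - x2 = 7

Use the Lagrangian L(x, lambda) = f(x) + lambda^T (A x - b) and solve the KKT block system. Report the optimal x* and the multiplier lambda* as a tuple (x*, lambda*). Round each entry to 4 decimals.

Form the Lagrangian:
  L(x, lambda) = (1/2) x^T Q x + c^T x + lambda^T (A x - b)
Stationarity (grad_x L = 0): Q x + c + A^T lambda = 0.
Primal feasibility: A x = b.

This gives the KKT block system:
  [ Q   A^T ] [ x     ]   [-c ]
  [ A    0  ] [ lambda ] = [ b ]

Solving the linear system:
  x*      = (1.9737, -1.0789)
  lambda* = (-4.2895)
  f(x*)   = 9.9868

x* = (1.9737, -1.0789), lambda* = (-4.2895)


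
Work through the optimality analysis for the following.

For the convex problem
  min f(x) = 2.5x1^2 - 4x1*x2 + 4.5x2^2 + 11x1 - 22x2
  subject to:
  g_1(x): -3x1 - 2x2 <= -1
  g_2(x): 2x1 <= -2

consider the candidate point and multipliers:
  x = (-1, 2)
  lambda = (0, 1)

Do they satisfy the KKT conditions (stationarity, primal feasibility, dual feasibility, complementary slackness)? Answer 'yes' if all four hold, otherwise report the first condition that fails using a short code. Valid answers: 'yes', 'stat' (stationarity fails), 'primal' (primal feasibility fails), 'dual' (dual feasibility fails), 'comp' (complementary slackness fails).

Gradient of f: grad f(x) = Q x + c = (-2, 0)
Constraint values g_i(x) = a_i^T x - b_i:
  g_1((-1, 2)) = 0
  g_2((-1, 2)) = 0
Stationarity residual: grad f(x) + sum_i lambda_i a_i = (0, 0)
  -> stationarity OK
Primal feasibility (all g_i <= 0): OK
Dual feasibility (all lambda_i >= 0): OK
Complementary slackness (lambda_i * g_i(x) = 0 for all i): OK

Verdict: yes, KKT holds.

yes


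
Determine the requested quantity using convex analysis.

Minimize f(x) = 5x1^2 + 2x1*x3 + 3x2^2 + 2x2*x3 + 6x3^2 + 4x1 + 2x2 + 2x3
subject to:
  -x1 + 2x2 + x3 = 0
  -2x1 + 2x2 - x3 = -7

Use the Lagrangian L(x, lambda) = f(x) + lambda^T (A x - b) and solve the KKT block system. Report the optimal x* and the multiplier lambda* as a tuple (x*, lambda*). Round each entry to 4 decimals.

Form the Lagrangian:
  L(x, lambda) = (1/2) x^T Q x + c^T x + lambda^T (A x - b)
Stationarity (grad_x L = 0): Q x + c + A^T lambda = 0.
Primal feasibility: A x = b.

This gives the KKT block system:
  [ Q   A^T ] [ x     ]   [-c ]
  [ A    0  ] [ lambda ] = [ b ]

Solving the linear system:
  x*      = (0.8058, -1.1456, 3.0971)
  lambda* = (-19.5728, 18.9126)
  f(x*)   = 69.7573

x* = (0.8058, -1.1456, 3.0971), lambda* = (-19.5728, 18.9126)


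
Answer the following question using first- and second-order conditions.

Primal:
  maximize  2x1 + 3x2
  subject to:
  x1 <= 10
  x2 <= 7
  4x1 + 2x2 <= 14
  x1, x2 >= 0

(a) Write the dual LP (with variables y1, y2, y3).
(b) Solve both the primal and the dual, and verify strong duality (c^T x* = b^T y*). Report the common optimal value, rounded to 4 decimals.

The standard primal-dual pair for 'max c^T x s.t. A x <= b, x >= 0' is:
  Dual:  min b^T y  s.t.  A^T y >= c,  y >= 0.

So the dual LP is:
  minimize  10y1 + 7y2 + 14y3
  subject to:
    y1 + 4y3 >= 2
    y2 + 2y3 >= 3
    y1, y2, y3 >= 0

Solving the primal: x* = (0, 7).
  primal value c^T x* = 21.
Solving the dual: y* = (0, 2, 0.5).
  dual value b^T y* = 21.
Strong duality: c^T x* = b^T y*. Confirmed.

21


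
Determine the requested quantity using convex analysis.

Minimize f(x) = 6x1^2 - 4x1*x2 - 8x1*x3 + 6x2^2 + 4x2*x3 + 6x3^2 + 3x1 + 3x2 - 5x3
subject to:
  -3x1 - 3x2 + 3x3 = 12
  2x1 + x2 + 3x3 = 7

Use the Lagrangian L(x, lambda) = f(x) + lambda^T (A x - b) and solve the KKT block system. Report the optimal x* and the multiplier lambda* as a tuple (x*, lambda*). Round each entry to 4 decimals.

Form the Lagrangian:
  L(x, lambda) = (1/2) x^T Q x + c^T x + lambda^T (A x - b)
Stationarity (grad_x L = 0): Q x + c + A^T lambda = 0.
Primal feasibility: A x = b.

This gives the KKT block system:
  [ Q   A^T ] [ x     ]   [-c ]
  [ A    0  ] [ lambda ] = [ b ]

Solving the linear system:
  x*      = (0.3854, -1.7318, 2.6536)
  lambda* = (-3.5799, -2.0312)
  f(x*)   = 19.9349

x* = (0.3854, -1.7318, 2.6536), lambda* = (-3.5799, -2.0312)


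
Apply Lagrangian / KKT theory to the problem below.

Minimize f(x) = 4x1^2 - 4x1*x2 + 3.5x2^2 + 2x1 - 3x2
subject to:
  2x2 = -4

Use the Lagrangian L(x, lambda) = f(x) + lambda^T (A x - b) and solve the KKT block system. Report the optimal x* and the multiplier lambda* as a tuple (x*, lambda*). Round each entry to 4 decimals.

Form the Lagrangian:
  L(x, lambda) = (1/2) x^T Q x + c^T x + lambda^T (A x - b)
Stationarity (grad_x L = 0): Q x + c + A^T lambda = 0.
Primal feasibility: A x = b.

This gives the KKT block system:
  [ Q   A^T ] [ x     ]   [-c ]
  [ A    0  ] [ lambda ] = [ b ]

Solving the linear system:
  x*      = (-1.25, -2)
  lambda* = (6)
  f(x*)   = 13.75

x* = (-1.25, -2), lambda* = (6)


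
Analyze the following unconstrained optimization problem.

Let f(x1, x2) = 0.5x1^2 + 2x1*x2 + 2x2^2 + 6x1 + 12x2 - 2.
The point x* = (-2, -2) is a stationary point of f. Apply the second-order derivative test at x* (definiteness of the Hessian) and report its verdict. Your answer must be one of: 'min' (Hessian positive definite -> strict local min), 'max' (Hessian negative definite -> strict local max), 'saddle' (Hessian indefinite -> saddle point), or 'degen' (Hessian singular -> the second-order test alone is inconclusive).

Compute the Hessian H = grad^2 f:
  H = [[1, 2], [2, 4]]
Verify stationarity: grad f(x*) = H x* + g = (0, 0).
Eigenvalues of H: 0, 5.
H has a zero eigenvalue (singular; positive semidefinite but not definite), so H is neither positive definite, negative definite, nor indefinite. The second-order test alone is inconclusive -> degen.
(Indeed, f is constant along the null direction of H through x*, so x* is not a strict local extremum.)

degen


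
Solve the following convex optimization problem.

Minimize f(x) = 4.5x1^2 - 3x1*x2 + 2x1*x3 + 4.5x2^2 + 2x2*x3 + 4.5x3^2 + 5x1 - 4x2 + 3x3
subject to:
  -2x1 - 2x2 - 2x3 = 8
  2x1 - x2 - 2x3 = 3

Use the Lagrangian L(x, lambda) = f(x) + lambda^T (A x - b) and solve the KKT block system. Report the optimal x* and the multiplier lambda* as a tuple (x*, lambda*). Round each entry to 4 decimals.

Form the Lagrangian:
  L(x, lambda) = (1/2) x^T Q x + c^T x + lambda^T (A x - b)
Stationarity (grad_x L = 0): Q x + c + A^T lambda = 0.
Primal feasibility: A x = b.

This gives the KKT block system:
  [ Q   A^T ] [ x     ]   [-c ]
  [ A    0  ] [ lambda ] = [ b ]

Solving the linear system:
  x*      = (-0.973, -1.1081, -1.9189)
  lambda* = (-5.6757, -3.5405)
  f(x*)   = 24.9189

x* = (-0.973, -1.1081, -1.9189), lambda* = (-5.6757, -3.5405)


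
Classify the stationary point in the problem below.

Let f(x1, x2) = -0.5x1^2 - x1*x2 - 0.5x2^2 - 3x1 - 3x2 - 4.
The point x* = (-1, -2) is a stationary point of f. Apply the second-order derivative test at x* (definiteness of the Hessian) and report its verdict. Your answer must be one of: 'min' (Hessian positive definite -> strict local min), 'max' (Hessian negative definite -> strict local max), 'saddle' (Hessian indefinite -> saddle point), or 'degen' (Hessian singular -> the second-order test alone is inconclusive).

Compute the Hessian H = grad^2 f:
  H = [[-1, -1], [-1, -1]]
Verify stationarity: grad f(x*) = H x* + g = (0, 0).
Eigenvalues of H: -2, 0.
H has a zero eigenvalue (singular; negative semidefinite but not definite), so H is neither positive definite, negative definite, nor indefinite. The second-order test alone is inconclusive -> degen.
(Indeed, f is constant along the null direction of H through x*, so x* is not a strict local extremum.)

degen
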